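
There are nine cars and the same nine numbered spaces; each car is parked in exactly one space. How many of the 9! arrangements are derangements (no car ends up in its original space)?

133496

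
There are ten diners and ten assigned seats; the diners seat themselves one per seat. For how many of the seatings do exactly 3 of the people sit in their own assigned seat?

Pick the 3 fixed positions: C(10,3) = 120 ways.
The remaining 7 must be deranged: !7 = 1854.
Total: 120 × 1854 = 222480.

222480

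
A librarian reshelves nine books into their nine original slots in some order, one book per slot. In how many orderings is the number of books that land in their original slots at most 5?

362675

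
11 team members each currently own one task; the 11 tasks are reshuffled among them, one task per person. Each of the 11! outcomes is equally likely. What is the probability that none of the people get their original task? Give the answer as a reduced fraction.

1468457/3991680

Favorable outcomes: !11 = 14684570.
Total outcomes: 11! = 39916800.
Probability = 14684570/39916800 = 1468457/3991680.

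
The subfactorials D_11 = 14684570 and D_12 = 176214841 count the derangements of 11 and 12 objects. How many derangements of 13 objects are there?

D_13 = (13-1)·(D_12 + D_11) = 12·(176214841 + 14684570) = 12·190899411 = 2290792932.

2290792932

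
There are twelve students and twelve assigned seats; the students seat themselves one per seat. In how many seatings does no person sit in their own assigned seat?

176214841

The subfactorial !12 = [12!/e] (nearest integer).
12! = 479001600, and 479001600/e ≈ 176214840.93, so !12 = 176214841.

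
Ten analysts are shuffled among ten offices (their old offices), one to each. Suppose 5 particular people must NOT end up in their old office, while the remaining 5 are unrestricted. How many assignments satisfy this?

Let A_j be the event that the j-th constrained one is fixed. By inclusion-exclusion over the 5 events:
Σ_{j=0}^{5} (-1)^j C(5,j)(10-j)!
= C(5,0)·10! - C(5,1)·9! + C(5,2)·8! - C(5,3)·7! + C(5,4)·6! - C(5,5)·5!
= 3628800 - 1814400 + 403200 - 50400 + 3600 - 120
= 2170680

2170680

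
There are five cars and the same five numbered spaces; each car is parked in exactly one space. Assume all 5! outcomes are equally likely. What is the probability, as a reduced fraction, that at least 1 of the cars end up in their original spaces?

19/30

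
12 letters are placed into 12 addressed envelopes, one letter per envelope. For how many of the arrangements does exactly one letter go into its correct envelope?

176214840

Choose which one of the 12 is fixed: C(12,1) = 12.
The remaining 11 must be deranged: !11 = 14684570.
Total: 12 × 14684570 = 176214840.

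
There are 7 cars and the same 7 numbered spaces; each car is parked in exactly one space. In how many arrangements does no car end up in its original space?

1854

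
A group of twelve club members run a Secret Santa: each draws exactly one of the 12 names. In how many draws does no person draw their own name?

!12 is the nearest integer to 12!/e.
12! = 479001600, and 479001600/e ≈ 176214840.93, so !12 = 176214841.

176214841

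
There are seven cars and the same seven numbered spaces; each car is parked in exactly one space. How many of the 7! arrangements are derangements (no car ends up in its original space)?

!7 is the nearest integer to 7!/e.
7! = 5040, and 5040/e ≈ 1854.11, so !7 = 1854.

1854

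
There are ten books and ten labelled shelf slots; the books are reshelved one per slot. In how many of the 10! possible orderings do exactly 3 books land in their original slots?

222480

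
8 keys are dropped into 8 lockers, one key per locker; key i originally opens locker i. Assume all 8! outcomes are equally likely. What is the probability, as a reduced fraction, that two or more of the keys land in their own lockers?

2131/8064

Favorable outcomes: Σ_{i≥2} C(8,i)·!(8-i) = 28·265 + 56·44 + 70·9 + 56·2 + 28·1 + 8·0 + 1·1 = 10655.
Total outcomes: 8! = 40320.
Probability = 10655/40320 = 2131/8064.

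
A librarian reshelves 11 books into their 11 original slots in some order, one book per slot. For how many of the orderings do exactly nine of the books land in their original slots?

Choose which 9 of the 11 are fixed: C(11,9) = 55.
The other 2 form a derangement: !2 = 1.
Total: 55 × 1 = 55.

55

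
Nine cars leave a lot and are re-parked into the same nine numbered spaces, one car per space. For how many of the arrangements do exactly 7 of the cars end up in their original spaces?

Choose which 7 of the 9 are fixed: C(9,7) = 36.
The other 2 form a derangement: !2 = 1.
Total: 36 × 1 = 36.

36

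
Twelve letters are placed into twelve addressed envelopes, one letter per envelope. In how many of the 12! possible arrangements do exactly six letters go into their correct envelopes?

244860

Choose which 6 of the 12 are fixed: C(12,6) = 924.
The remaining 6 must be deranged: !6 = 265.
Total: 924 × 265 = 244860.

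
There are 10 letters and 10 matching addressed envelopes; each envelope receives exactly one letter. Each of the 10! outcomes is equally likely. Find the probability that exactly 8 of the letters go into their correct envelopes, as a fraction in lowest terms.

1/80640

Favorable outcomes: C(10,8)·!2 = 45·1 = 45.
Total outcomes: 10! = 3628800.
Probability = 45/3628800 = 1/80640.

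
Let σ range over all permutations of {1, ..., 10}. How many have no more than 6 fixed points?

3628514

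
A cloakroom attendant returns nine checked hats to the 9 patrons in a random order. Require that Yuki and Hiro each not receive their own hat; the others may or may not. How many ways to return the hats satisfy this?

Inclusion-exclusion on the 2 forbidden self-matches:
Σ_{j=0}^{2} (-1)^j C(2,j)(9-j)!
= C(2,0)·9! - C(2,1)·8! + C(2,2)·7!
= 362880 - 80640 + 5040
= 287280

287280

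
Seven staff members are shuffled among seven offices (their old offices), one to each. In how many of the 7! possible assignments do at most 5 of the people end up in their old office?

5039

Sum C(7,i)·!(7-i) for i = 0..5:
  i=0: C(7,0)·!7 = 1·1854 = 1854
  i=1: C(7,1)·!6 = 7·265 = 1855
  i=2: C(7,2)·!5 = 21·44 = 924
  i=3: C(7,3)·!4 = 35·9 = 315
  i=4: C(7,4)·!3 = 35·2 = 70
  i=5: C(7,5)·!2 = 21·1 = 21
Total = 5039.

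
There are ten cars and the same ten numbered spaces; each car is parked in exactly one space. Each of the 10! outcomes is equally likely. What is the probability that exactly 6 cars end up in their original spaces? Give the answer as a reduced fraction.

1/1920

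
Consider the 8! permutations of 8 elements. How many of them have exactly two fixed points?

7420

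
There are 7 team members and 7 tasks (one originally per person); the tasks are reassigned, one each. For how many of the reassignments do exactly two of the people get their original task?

924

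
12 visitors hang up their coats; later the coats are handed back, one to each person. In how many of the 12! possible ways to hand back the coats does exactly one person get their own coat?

176214840

Choose which one of the 12 is fixed: C(12,1) = 12.
The other 11 form a derangement: !11 = 14684570.
Total: 12 × 14684570 = 176214840.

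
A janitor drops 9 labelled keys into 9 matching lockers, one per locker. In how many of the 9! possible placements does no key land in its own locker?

133496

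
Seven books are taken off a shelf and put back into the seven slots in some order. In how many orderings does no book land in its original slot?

Use !n = n·!(n-1) + (-1)^n.
!7 = 7·265 - 1 = 1854

1854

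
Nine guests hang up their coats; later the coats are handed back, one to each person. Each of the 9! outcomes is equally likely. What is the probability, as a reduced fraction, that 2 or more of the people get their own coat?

95887/362880

Favorable outcomes: Σ_{i≥2} C(9,i)·!(9-i) = 36·1854 + 84·265 + 126·44 + 126·9 + 84·2 + 36·1 + 9·0 + 1·1 = 95887.
Total outcomes: 9! = 362880.
Probability = 95887/362880 = 95887/362880.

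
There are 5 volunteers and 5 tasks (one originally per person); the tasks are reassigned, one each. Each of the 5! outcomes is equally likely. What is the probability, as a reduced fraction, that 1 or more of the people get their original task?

19/30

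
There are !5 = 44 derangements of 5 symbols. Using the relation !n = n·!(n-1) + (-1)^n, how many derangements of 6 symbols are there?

!6 = 6·44 + 1 = 265.

265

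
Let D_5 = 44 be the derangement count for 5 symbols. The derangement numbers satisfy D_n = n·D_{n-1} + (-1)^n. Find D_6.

D_6 = 6·44 + 1 = 265.

265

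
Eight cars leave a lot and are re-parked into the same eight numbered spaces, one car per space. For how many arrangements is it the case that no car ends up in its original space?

By inclusion-exclusion, !8 = Σ (-1)^k · 8!/k! for k=0..8
= 8! - 8!/1! + 8!/2! - 8!/3! + 8!/4! - 8!/5! + 8!/6! - 8!/7! + 8!/8!
= 40320 - 40320 + 20160 - 6720 + 1680 - 336 + 56 - 8 + 1
= 14833

14833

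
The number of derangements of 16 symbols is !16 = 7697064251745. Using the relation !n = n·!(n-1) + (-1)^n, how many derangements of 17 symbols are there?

130850092279664

!17 = 17·7697064251745 - 1 = 130850092279664.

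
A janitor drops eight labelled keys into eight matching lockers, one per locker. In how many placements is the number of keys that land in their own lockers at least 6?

29

Sum C(8,i)·!(8-i) for i = 6..8:
  i=6: C(8,6)·!2 = 28·1 = 28
  i=7: C(8,7)·!1 = 8·0 = 0
  i=8: C(8,8)·!0 = 1·1 = 1
Total = 29.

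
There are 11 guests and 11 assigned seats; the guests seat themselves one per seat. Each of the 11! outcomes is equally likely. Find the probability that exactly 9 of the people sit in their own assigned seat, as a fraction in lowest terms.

Favorable outcomes: C(11,9)·!2 = 55·1 = 55.
Total outcomes: 11! = 39916800.
Probability = 55/39916800 = 1/725760.

1/725760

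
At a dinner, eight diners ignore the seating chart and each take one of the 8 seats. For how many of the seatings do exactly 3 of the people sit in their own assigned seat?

2464

Pick the 3 fixed positions: C(8,3) = 56 ways.
The other 5 form a derangement: !5 = 44.
Total: 56 × 44 = 2464.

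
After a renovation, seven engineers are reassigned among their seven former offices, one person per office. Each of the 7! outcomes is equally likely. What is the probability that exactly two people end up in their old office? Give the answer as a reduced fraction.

11/60

Favorable outcomes: C(7,2)·!5 = 21·44 = 924.
Total outcomes: 7! = 5040.
Probability = 924/5040 = 11/60.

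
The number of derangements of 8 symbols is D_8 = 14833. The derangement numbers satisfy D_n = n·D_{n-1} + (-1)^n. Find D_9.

133496

D_9 = 9·14833 - 1 = 133496.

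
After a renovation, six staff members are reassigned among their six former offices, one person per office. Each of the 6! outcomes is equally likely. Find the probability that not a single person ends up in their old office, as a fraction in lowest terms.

Favorable outcomes: !6 = 265.
Total outcomes: 6! = 720.
Probability = 265/720 = 53/144.

53/144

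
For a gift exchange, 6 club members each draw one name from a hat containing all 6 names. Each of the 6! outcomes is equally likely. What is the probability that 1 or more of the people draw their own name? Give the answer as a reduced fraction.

Favorable outcomes: Σ_{i≥1} C(6,i)·!(6-i) = 6·44 + 15·9 + 20·2 + 15·1 + 6·0 + 1·1 = 455.
Total outcomes: 6! = 720.
Probability = 455/720 = 91/144.

91/144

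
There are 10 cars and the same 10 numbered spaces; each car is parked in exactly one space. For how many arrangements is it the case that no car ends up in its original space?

By inclusion-exclusion, !10 = Σ (-1)^k · 10!/k! for k=0..10
= 10! - 10!/1! + 10!/2! - 10!/3! + 10!/4! - 10!/5! + 10!/6! - 10!/7! + 10!/8! - 10!/9! + 10!/10!
= 3628800 - 3628800 + 1814400 - 604800 + 151200 - 30240 + 5040 - 720 + 90 - 10 + 1
= 1334961

1334961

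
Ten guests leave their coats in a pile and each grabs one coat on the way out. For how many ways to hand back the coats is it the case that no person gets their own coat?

1334961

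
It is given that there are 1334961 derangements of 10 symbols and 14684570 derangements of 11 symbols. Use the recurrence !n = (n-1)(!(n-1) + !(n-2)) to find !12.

176214841

!12 = (12-1)·(!11 + !10) = 11·(14684570 + 1334961) = 11·16019531 = 176214841.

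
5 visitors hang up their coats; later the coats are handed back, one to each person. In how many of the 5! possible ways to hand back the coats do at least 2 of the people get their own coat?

Sum C(5,i)·!(5-i) for i = 2..5:
  i=2: C(5,2)·!3 = 10·2 = 20
  i=3: C(5,3)·!2 = 10·1 = 10
  i=4: C(5,4)·!1 = 5·0 = 0
  i=5: C(5,5)·!0 = 1·1 = 1
Total = 31.

31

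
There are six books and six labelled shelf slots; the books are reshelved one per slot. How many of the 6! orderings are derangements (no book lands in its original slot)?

265

The number of derangements of 6 is !6 = Σ_{k=0}^{6} (-1)^k·6!/k!
= 6! - 6!/1! + 6!/2! - 6!/3! + 6!/4! - 6!/5! + 6!/6!
= 720 - 720 + 360 - 120 + 30 - 6 + 1
= 265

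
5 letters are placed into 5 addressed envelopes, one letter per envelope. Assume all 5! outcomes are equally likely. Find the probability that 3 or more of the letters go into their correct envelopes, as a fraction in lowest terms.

11/120

Favorable outcomes: Σ_{i≥3} C(5,i)·!(5-i) = 10·1 + 5·0 + 1·1 = 11.
Total outcomes: 5! = 120.
Probability = 11/120 = 11/120.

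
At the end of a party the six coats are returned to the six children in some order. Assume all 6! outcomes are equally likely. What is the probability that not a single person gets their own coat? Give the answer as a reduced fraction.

53/144

Favorable outcomes: !6 = 265.
Total outcomes: 6! = 720.
Probability = 265/720 = 53/144.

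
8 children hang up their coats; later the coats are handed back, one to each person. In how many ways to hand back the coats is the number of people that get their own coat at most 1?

29665

Sum C(8,i)·!(8-i) for i = 0..1:
  i=0: C(8,0)·!8 = 1·14833 = 14833
  i=1: C(8,1)·!7 = 8·1854 = 14832
Total = 29665.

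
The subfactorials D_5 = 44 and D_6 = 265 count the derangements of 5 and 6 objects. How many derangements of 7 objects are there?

D_7 = (7-1)·(D_6 + D_5) = 6·(265 + 44) = 6·309 = 1854.

1854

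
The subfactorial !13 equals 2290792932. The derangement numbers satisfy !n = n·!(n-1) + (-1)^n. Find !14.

32071101049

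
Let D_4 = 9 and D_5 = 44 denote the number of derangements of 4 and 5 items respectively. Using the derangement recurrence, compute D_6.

D_6 = (6-1)·(D_5 + D_4) = 5·(44 + 9) = 5·53 = 265.

265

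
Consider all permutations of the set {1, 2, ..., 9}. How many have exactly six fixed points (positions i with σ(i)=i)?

168

Pick the 6 fixed positions: C(9,6) = 84 ways.
The other 3 form a derangement: !3 = 2.
Total: 84 × 2 = 168.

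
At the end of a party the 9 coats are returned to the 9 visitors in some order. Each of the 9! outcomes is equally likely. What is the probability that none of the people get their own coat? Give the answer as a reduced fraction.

16687/45360

Favorable outcomes: !9 = 133496.
Total outcomes: 9! = 362880.
Probability = 133496/362880 = 16687/45360.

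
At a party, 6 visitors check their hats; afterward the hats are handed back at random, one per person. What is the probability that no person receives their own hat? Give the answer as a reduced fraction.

Favorable outcomes: !6 = 265.
Total outcomes: 6! = 720.
Probability = 265/720 = 53/144.

53/144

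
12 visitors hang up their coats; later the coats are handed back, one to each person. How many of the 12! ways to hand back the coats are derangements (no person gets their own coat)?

By inclusion-exclusion, !12 = Σ (-1)^k · 12!/k! for k=0..12
= 12! - 12!/1! + 12!/2! - 12!/3! + 12!/4! - 12!/5! + 12!/6! - 12!/7! + 12!/8! - 12!/9! + 12!/10! - 12!/11! + 12!/12!
= 479001600 - 479001600 + 239500800 - 79833600 + 19958400 - 3991680 + 665280 - 95040 + 11880 - 1320 + 132 - 12 + 1
= 176214841

176214841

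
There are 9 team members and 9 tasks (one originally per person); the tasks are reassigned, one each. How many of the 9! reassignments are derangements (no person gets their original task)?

133496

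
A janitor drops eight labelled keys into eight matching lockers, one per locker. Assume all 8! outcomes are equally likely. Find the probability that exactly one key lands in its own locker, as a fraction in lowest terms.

Favorable outcomes: C(8,1)·!7 = 8·1854 = 14832.
Total outcomes: 8! = 40320.
Probability = 14832/40320 = 103/280.

103/280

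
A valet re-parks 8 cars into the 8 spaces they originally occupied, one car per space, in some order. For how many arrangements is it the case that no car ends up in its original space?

14833

Recurrence: !8 = 8·!7 + (-1)^8.
!8 = 8·1854 + 1 = 14833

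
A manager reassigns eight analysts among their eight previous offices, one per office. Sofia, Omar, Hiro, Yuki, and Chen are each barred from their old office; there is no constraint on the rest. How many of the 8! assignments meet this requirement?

21234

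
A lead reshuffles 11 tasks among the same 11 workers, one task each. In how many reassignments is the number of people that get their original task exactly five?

Choose which 5 of the 11 are fixed: C(11,5) = 462.
The remaining 6 must be deranged: !6 = 265.
Total: 462 × 265 = 122430.

122430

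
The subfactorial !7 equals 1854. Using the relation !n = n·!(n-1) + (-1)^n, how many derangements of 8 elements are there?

!8 = 8·1854 + 1 = 14833.

14833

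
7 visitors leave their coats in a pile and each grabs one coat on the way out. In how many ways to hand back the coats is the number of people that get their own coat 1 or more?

Sum C(7,i)·!(7-i) for i = 1..7:
  i=1: C(7,1)·!6 = 7·265 = 1855
  i=2: C(7,2)·!5 = 21·44 = 924
  i=3: C(7,3)·!4 = 35·9 = 315
  i=4: C(7,4)·!3 = 35·2 = 70
  i=5: C(7,5)·!2 = 21·1 = 21
  i=6: C(7,6)·!1 = 7·0 = 0
  i=7: C(7,7)·!0 = 1·1 = 1
Total = 3186.

3186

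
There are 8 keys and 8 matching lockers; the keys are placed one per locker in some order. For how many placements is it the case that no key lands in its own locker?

By inclusion-exclusion, !8 = Σ (-1)^k · 8!/k! for k=0..8
= 8! - 8!/1! + 8!/2! - 8!/3! + 8!/4! - 8!/5! + 8!/6! - 8!/7! + 8!/8!
= 40320 - 40320 + 20160 - 6720 + 1680 - 336 + 56 - 8 + 1
= 14833

14833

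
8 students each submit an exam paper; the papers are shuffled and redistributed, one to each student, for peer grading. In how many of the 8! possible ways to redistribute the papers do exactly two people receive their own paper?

7420

Pick the 2 fixed positions: C(8,2) = 28 ways.
The other 6 form a derangement: !6 = 265.
Total: 28 × 265 = 7420.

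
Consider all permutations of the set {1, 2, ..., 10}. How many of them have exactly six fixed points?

1890

Pick the 6 fixed positions: C(10,6) = 210 ways.
The remaining 4 must be deranged: !4 = 9.
Total: 210 × 9 = 1890.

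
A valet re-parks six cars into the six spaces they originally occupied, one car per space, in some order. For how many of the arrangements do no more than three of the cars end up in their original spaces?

704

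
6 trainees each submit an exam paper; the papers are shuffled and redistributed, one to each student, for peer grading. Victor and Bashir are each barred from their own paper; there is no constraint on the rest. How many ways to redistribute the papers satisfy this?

504

Inclusion-exclusion on the 2 forbidden self-matches:
Σ_{j=0}^{2} (-1)^j C(2,j)(6-j)!
= C(2,0)·6! - C(2,1)·5! + C(2,2)·4!
= 720 - 240 + 24
= 504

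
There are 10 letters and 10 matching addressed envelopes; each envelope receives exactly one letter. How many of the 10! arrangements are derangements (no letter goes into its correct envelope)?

1334961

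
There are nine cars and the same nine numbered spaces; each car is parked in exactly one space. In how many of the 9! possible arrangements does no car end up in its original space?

The subfactorial !9 = [9!/e] (nearest integer).
9! = 362880, and 362880/e ≈ 133496.09, so !9 = 133496.

133496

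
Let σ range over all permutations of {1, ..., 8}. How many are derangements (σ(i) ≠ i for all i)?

14833

Use !n = (n-1)(!(n-1) + !(n-2)).
!8 = 7·(1854 + 265) = 7·2119 = 14833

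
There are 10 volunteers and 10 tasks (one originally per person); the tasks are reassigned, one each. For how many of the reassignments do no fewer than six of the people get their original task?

2176

Sum C(10,i)·!(10-i) for i = 6..10:
  i=6: C(10,6)·!4 = 210·9 = 1890
  i=7: C(10,7)·!3 = 120·2 = 240
  i=8: C(10,8)·!2 = 45·1 = 45
  i=9: C(10,9)·!1 = 10·0 = 0
  i=10: C(10,10)·!0 = 1·1 = 1
Total = 2176.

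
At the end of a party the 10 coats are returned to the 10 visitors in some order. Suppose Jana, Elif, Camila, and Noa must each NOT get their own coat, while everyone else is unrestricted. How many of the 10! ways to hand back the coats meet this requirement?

2399760

Let A_j be the event that the j-th constrained one is fixed. By inclusion-exclusion over the 4 events:
Σ_{j=0}^{4} (-1)^j C(4,j)(10-j)!
= C(4,0)·10! - C(4,1)·9! + C(4,2)·8! - C(4,3)·7! + C(4,4)·6!
= 3628800 - 1451520 + 241920 - 20160 + 720
= 2399760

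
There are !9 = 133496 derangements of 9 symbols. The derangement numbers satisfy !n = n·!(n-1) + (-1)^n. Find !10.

!10 = 10·133496 + 1 = 1334961.

1334961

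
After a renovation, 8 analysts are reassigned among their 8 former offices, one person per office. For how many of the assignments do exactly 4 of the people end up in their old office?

630

Pick the 4 fixed positions: C(8,4) = 70 ways.
The remaining 4 must be deranged: !4 = 9.
Total: 70 × 9 = 630.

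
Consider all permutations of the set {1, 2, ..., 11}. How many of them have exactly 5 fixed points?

Pick the 5 fixed positions: C(11,5) = 462 ways.
The other 6 form a derangement: !6 = 265.
Total: 462 × 265 = 122430.

122430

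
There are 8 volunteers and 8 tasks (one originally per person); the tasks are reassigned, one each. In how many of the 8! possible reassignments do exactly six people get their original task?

Pick the 6 fixed positions: C(8,6) = 28 ways.
The other 2 form a derangement: !2 = 1.
Total: 28 × 1 = 28.

28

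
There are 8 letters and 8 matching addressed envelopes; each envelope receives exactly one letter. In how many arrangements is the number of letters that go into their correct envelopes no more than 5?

# with exactly i fixed is C(8,i)·!(8-i); sum over i=0..5:
  i=0: C(8,0)·!8 = 1·14833 = 14833
  i=1: C(8,1)·!7 = 8·1854 = 14832
  i=2: C(8,2)·!6 = 28·265 = 7420
  i=3: C(8,3)·!5 = 56·44 = 2464
  i=4: C(8,4)·!4 = 70·9 = 630
  i=5: C(8,5)·!3 = 56·2 = 112
Total = 40291.

40291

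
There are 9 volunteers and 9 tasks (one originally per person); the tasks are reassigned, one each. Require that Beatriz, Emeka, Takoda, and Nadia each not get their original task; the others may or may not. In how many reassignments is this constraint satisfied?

Inclusion-exclusion on the 4 forbidden self-matches:
Σ_{j=0}^{4} (-1)^j C(4,j)(9-j)!
= C(4,0)·9! - C(4,1)·8! + C(4,2)·7! - C(4,3)·6! + C(4,4)·5!
= 362880 - 161280 + 30240 - 2880 + 120
= 229080

229080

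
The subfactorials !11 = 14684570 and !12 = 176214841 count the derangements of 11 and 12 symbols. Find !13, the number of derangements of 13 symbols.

2290792932

!13 = (13-1)·(!12 + !11) = 12·(176214841 + 14684570) = 12·190899411 = 2290792932.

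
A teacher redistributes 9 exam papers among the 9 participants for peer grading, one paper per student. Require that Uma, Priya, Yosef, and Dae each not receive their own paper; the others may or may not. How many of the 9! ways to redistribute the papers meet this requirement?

Inclusion-exclusion on the 4 forbidden self-matches:
Σ_{j=0}^{4} (-1)^j C(4,j)(9-j)!
= C(4,0)·9! - C(4,1)·8! + C(4,2)·7! - C(4,3)·6! + C(4,4)·5!
= 362880 - 161280 + 30240 - 2880 + 120
= 229080

229080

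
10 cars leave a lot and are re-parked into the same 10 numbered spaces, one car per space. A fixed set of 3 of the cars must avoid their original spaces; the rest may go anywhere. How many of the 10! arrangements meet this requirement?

2656080

Inclusion-exclusion on the 3 forbidden self-matches:
Σ_{j=0}^{3} (-1)^j C(3,j)(10-j)!
= C(3,0)·10! - C(3,1)·9! + C(3,2)·8! - C(3,3)·7!
= 3628800 - 1088640 + 120960 - 5040
= 2656080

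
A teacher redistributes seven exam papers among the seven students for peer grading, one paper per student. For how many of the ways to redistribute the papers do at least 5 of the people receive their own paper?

22

# with exactly i fixed is C(7,i)·!(7-i); sum over i=5..7:
  i=5: C(7,5)·!2 = 21·1 = 21
  i=6: C(7,6)·!1 = 7·0 = 0
  i=7: C(7,7)·!0 = 1·1 = 1
Total = 22.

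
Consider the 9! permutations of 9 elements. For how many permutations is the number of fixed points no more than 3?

355997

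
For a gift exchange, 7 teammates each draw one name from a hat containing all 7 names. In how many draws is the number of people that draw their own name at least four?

92

# with exactly i fixed is C(7,i)·!(7-i); sum over i=4..7:
  i=4: C(7,4)·!3 = 35·2 = 70
  i=5: C(7,5)·!2 = 21·1 = 21
  i=6: C(7,6)·!1 = 7·0 = 0
  i=7: C(7,7)·!0 = 1·1 = 1
Total = 92.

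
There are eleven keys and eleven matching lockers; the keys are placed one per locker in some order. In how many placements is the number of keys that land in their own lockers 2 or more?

10547659

Sum C(11,i)·!(11-i) for i = 2..11:
  i=2: C(11,2)·!9 = 55·133496 = 7342280
  i=3: C(11,3)·!8 = 165·14833 = 2447445
  i=4: C(11,4)·!7 = 330·1854 = 611820
  i=5: C(11,5)·!6 = 462·265 = 122430
  i=6: C(11,6)·!5 = 462·44 = 20328
  i=7: C(11,7)·!4 = 330·9 = 2970
  i=8: C(11,8)·!3 = 165·2 = 330
  i=9: C(11,9)·!2 = 55·1 = 55
  i=10: C(11,10)·!1 = 11·0 = 0
  i=11: C(11,11)·!0 = 1·1 = 1
Total = 10547659.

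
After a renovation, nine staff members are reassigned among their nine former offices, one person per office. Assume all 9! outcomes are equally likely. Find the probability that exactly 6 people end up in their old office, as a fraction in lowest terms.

1/2160

Favorable outcomes: C(9,6)·!3 = 84·2 = 168.
Total outcomes: 9! = 362880.
Probability = 168/362880 = 1/2160.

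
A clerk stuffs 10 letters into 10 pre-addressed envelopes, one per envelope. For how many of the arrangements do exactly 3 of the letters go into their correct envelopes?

222480

Pick the 3 fixed positions: C(10,3) = 120 ways.
The other 7 form a derangement: !7 = 1854.
Total: 120 × 1854 = 222480.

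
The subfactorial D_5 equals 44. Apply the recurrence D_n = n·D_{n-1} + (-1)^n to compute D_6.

265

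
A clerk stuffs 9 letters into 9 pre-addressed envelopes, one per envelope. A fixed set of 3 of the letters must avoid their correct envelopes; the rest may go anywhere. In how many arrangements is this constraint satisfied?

Let A_j be the event that the j-th constrained one is fixed. By inclusion-exclusion over the 3 events:
Σ_{j=0}^{3} (-1)^j C(3,j)(9-j)!
= C(3,0)·9! - C(3,1)·8! + C(3,2)·7! - C(3,3)·6!
= 362880 - 120960 + 15120 - 720
= 256320

256320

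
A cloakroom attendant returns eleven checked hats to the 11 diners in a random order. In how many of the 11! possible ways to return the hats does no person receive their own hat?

14684570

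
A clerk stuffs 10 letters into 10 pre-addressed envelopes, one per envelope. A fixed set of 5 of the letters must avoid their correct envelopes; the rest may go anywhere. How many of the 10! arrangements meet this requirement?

2170680

Let A_j be the event that the j-th constrained one is fixed. By inclusion-exclusion over the 5 events:
Σ_{j=0}^{5} (-1)^j C(5,j)(10-j)!
= C(5,0)·10! - C(5,1)·9! + C(5,2)·8! - C(5,3)·7! + C(5,4)·6! - C(5,5)·5!
= 3628800 - 1814400 + 403200 - 50400 + 3600 - 120
= 2170680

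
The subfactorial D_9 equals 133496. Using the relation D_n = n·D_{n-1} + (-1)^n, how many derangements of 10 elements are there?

1334961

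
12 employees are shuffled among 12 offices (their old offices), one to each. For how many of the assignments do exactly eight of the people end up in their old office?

4455

Choose which 8 of the 12 are fixed: C(12,8) = 495.
The other 4 form a derangement: !4 = 9.
Total: 495 × 9 = 4455.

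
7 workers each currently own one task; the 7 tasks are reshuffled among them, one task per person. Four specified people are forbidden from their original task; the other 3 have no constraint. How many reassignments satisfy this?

Inclusion-exclusion on the 4 forbidden self-matches:
Σ_{j=0}^{4} (-1)^j C(4,j)(7-j)!
= C(4,0)·7! - C(4,1)·6! + C(4,2)·5! - C(4,3)·4! + C(4,4)·3!
= 5040 - 2880 + 720 - 96 + 6
= 2790

2790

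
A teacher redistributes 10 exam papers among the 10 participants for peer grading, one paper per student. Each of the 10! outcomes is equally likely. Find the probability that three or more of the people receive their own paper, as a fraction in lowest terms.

Favorable outcomes: Σ_{i≥3} C(10,i)·!(10-i) = 120·1854 + 210·265 + 252·44 + 210·9 + 120·2 + 45·1 + 10·0 + 1·1 = 291394.
Total outcomes: 10! = 3628800.
Probability = 291394/3628800 = 145697/1814400.

145697/1814400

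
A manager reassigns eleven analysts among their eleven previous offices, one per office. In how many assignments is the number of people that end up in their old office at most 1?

29369141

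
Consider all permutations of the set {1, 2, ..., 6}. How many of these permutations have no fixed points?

265

!6 = 6! · Σ_{k=0}^{6} (-1)^k/k!
= 6! - 6!/1! + 6!/2! - 6!/3! + 6!/4! - 6!/5! + 6!/6!
= 720 - 720 + 360 - 120 + 30 - 6 + 1
= 265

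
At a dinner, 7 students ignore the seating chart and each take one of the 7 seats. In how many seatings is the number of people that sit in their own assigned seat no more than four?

5018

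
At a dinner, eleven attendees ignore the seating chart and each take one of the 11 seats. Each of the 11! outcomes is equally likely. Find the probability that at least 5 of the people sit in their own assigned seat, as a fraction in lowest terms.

73057/19958400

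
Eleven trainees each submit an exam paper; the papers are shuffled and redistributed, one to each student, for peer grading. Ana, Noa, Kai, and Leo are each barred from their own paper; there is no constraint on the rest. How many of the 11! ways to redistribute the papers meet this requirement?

27422640

Inclusion-exclusion on the 4 forbidden self-matches:
Σ_{j=0}^{4} (-1)^j C(4,j)(11-j)!
= C(4,0)·11! - C(4,1)·10! + C(4,2)·9! - C(4,3)·8! + C(4,4)·7!
= 39916800 - 14515200 + 2177280 - 161280 + 5040
= 27422640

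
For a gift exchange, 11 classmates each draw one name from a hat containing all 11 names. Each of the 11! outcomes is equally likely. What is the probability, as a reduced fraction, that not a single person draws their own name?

Favorable outcomes: !11 = 14684570.
Total outcomes: 11! = 39916800.
Probability = 14684570/39916800 = 1468457/3991680.

1468457/3991680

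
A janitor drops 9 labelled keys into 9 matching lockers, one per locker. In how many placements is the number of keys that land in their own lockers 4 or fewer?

# with exactly i fixed is C(9,i)·!(9-i); sum over i=0..4:
  i=0: C(9,0)·!9 = 1·133496 = 133496
  i=1: C(9,1)·!8 = 9·14833 = 133497
  i=2: C(9,2)·!7 = 36·1854 = 66744
  i=3: C(9,3)·!6 = 84·265 = 22260
  i=4: C(9,4)·!5 = 126·44 = 5544
Total = 361541.

361541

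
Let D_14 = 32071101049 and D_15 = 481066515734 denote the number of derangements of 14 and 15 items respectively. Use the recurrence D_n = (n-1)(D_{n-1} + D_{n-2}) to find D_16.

D_16 = (16-1)·(D_15 + D_14) = 15·(481066515734 + 32071101049) = 15·513137616783 = 7697064251745.

7697064251745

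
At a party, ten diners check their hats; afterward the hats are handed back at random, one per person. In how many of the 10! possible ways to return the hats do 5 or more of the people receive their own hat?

13264

Sum C(10,i)·!(10-i) for i = 5..10:
  i=5: C(10,5)·!5 = 252·44 = 11088
  i=6: C(10,6)·!4 = 210·9 = 1890
  i=7: C(10,7)·!3 = 120·2 = 240
  i=8: C(10,8)·!2 = 45·1 = 45
  i=9: C(10,9)·!1 = 10·0 = 0
  i=10: C(10,10)·!0 = 1·1 = 1
Total = 13264.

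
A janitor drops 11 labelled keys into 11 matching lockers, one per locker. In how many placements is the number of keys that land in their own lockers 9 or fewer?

39916799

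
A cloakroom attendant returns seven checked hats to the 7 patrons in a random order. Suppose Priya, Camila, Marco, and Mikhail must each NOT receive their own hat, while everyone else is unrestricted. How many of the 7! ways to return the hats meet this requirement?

2790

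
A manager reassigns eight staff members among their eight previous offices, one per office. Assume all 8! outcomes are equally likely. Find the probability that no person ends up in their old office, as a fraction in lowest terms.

Favorable outcomes: !8 = 14833.
Total outcomes: 8! = 40320.
Probability = 14833/40320 = 2119/5760.

2119/5760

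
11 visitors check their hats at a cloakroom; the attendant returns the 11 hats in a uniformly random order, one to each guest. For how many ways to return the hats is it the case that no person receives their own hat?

!11 is the nearest integer to 11!/e.
11! = 39916800, and 39916800/e ≈ 14684570.08, so !11 = 14684570.

14684570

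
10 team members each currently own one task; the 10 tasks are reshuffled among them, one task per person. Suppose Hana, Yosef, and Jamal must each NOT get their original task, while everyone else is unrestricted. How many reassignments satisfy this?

2656080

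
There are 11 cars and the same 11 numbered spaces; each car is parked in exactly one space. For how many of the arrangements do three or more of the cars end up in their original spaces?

3205379

# with exactly i fixed is C(11,i)·!(11-i); sum over i=3..11:
  i=3: C(11,3)·!8 = 165·14833 = 2447445
  i=4: C(11,4)·!7 = 330·1854 = 611820
  i=5: C(11,5)·!6 = 462·265 = 122430
  i=6: C(11,6)·!5 = 462·44 = 20328
  i=7: C(11,7)·!4 = 330·9 = 2970
  i=8: C(11,8)·!3 = 165·2 = 330
  i=9: C(11,9)·!2 = 55·1 = 55
  i=10: C(11,10)·!1 = 11·0 = 0
  i=11: C(11,11)·!0 = 1·1 = 1
Total = 3205379.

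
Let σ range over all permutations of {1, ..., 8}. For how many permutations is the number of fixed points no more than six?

40319

# with exactly i fixed is C(8,i)·!(8-i); sum over i=0..6:
  i=0: C(8,0)·!8 = 1·14833 = 14833
  i=1: C(8,1)·!7 = 8·1854 = 14832
  i=2: C(8,2)·!6 = 28·265 = 7420
  i=3: C(8,3)·!5 = 56·44 = 2464
  i=4: C(8,4)·!4 = 70·9 = 630
  i=5: C(8,5)·!3 = 56·2 = 112
  i=6: C(8,6)·!2 = 28·1 = 28
Total = 40319.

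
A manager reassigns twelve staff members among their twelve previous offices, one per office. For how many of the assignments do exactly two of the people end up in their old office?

88107426

Pick the 2 fixed positions: C(12,2) = 66 ways.
The other 10 form a derangement: !10 = 1334961.
Total: 66 × 1334961 = 88107426.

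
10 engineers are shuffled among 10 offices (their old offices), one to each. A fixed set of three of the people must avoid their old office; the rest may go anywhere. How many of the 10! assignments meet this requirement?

2656080

Inclusion-exclusion on the 3 forbidden self-matches:
Σ_{j=0}^{3} (-1)^j C(3,j)(10-j)!
= C(3,0)·10! - C(3,1)·9! + C(3,2)·8! - C(3,3)·7!
= 3628800 - 1088640 + 120960 - 5040
= 2656080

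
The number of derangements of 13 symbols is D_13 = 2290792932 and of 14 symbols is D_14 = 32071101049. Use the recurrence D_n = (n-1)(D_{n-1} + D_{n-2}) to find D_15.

481066515734

D_15 = (15-1)·(D_14 + D_13) = 14·(32071101049 + 2290792932) = 14·34361893981 = 481066515734.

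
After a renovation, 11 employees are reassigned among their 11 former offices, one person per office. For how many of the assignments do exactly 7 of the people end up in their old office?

Choose which 7 of the 11 are fixed: C(11,7) = 330.
The remaining 4 must be deranged: !4 = 9.
Total: 330 × 9 = 2970.

2970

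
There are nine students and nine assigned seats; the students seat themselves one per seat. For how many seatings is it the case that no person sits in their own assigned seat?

Recurrence: !9 = 8·(!8 + !7).
!9 = 8·(14833 + 1854) = 8·16687 = 133496

133496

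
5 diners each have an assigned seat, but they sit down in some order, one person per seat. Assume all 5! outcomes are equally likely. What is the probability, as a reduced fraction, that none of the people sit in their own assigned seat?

11/30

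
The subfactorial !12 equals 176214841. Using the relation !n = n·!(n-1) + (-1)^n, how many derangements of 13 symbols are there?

2290792932

!13 = 13·176214841 - 1 = 2290792932.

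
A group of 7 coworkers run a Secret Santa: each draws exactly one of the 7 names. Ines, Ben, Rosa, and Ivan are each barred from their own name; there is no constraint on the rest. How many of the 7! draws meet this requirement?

Inclusion-exclusion on the 4 forbidden self-matches:
Σ_{j=0}^{4} (-1)^j C(4,j)(7-j)!
= C(4,0)·7! - C(4,1)·6! + C(4,2)·5! - C(4,3)·4! + C(4,4)·3!
= 5040 - 2880 + 720 - 96 + 6
= 2790

2790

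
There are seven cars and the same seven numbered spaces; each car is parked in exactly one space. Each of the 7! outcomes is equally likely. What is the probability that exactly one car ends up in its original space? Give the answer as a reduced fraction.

53/144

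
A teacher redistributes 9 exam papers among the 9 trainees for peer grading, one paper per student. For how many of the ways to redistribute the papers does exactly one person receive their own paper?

Choose which one of the 9 is fixed: C(9,1) = 9.
The remaining 8 must be deranged: !8 = 14833.
Total: 9 × 14833 = 133497.

133497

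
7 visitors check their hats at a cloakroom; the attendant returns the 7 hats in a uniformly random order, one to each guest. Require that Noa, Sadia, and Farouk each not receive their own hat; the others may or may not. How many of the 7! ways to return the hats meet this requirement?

Inclusion-exclusion on the 3 forbidden self-matches:
Σ_{j=0}^{3} (-1)^j C(3,j)(7-j)!
= C(3,0)·7! - C(3,1)·6! + C(3,2)·5! - C(3,3)·4!
= 5040 - 2160 + 360 - 24
= 3216

3216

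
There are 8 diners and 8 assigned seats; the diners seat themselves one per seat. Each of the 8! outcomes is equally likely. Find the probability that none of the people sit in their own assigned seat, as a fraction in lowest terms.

Favorable outcomes: !8 = 14833.
Total outcomes: 8! = 40320.
Probability = 14833/40320 = 2119/5760.

2119/5760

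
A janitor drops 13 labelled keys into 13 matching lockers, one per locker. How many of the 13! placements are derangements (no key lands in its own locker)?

!13 is the nearest integer to 13!/e.
13! = 6227020800, and 6227020800/e ≈ 2290792932.07, so !13 = 2290792932.

2290792932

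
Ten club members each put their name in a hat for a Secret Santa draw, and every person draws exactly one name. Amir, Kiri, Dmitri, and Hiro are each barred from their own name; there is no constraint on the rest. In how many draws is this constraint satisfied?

2399760

Inclusion-exclusion on the 4 forbidden self-matches:
Σ_{j=0}^{4} (-1)^j C(4,j)(10-j)!
= C(4,0)·10! - C(4,1)·9! + C(4,2)·8! - C(4,3)·7! + C(4,4)·6!
= 3628800 - 1451520 + 241920 - 20160 + 720
= 2399760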